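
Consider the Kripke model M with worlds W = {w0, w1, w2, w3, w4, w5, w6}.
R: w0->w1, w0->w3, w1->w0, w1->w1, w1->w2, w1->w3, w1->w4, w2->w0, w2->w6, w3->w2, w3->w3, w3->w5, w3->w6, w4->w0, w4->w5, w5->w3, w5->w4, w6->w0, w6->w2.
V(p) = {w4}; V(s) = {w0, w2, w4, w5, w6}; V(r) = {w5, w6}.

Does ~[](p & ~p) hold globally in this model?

Yes

Let φ = ~[](p & ~p). Evaluate φ at each world:
  w0 (successors {w1, w3}): φ is true.
  w1 (successors {w0, w1, w2, w3, w4}): φ is true.
  w2 (successors {w0, w6}): φ is true.
  w3 (successors {w2, w3, w5, w6}): φ is true.
  w4 (successors {w0, w5}): φ is true.
  w5 (successors {w3, w4}): φ is true.
  w6 (successors {w0, w2}): φ is true.
For instance, at w3:
  At w3: [](p & ~p) is false, so ~[](p & ~p) is true.
    At w3: [](p & ~p) requires p & ~p at every successor {w2, w3, w5, w6}.
      p & ~p fails at w2, so [](p & ~p) is false at w3.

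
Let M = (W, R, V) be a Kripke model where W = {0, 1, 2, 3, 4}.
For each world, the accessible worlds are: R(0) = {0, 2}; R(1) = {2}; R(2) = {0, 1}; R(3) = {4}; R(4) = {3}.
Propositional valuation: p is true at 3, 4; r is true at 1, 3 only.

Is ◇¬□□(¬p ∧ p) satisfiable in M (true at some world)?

Let φ = ◇¬□□(¬p ∧ p). Evaluate φ at each world:
  0 (successors {0, 2}): φ is true.
  1 (successors {2}): φ is true.
  2 (successors {0, 1}): φ is true.
  3 (successors {4}): φ is true.
  4 (successors {3}): φ is true.
Detail at 0 (witness):
  At 0: ◇¬□□(¬p ∧ p) requires ¬□□(¬p ∧ p) at some successor in {0, 2}.
    ¬□□(¬p ∧ p) holds at 0, so ◇¬□□(¬p ∧ p) is true at 0.
      At 0: □□(¬p ∧ p) is false, so ¬□□(¬p ∧ p) is true.

Yes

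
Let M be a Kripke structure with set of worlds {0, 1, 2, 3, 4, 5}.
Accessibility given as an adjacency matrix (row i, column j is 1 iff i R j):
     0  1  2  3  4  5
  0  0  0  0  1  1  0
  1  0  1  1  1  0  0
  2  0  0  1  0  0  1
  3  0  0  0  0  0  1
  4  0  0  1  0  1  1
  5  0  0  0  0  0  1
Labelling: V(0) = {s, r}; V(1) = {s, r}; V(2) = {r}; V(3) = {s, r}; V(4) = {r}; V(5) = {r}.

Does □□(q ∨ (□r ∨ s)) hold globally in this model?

Yes

Recall that □ψ holds at a world iff ψ holds at every accessible world, and ◇ψ holds iff ψ holds at some accessible world.
Let φ = □□(q ∨ (□r ∨ s)). Evaluate φ at each world:
  0 (successors {3, 4}): φ is true.
  1 (successors {1, 2, 3}): φ is true.
  2 (successors {2, 5}): φ is true.
  3 (successors {5}): φ is true.
  4 (successors {2, 4, 5}): φ is true.
  5 (successors {5}): φ is true.
For instance, at 1:
  At 1: □□(q ∨ (□r ∨ s)) requires □(q ∨ (□r ∨ s)) at every successor {1, 2, 3}.
      At 1: □(q ∨ (□r ∨ s)) requires q ∨ (□r ∨ s) at every successor {1, 2, 3}.
        At 1: q ∨ (□r ∨ s) is true.
        At 2: q ∨ (□r ∨ s) is true.
        At 3: q ∨ (□r ∨ s) is true.
      So □(q ∨ (□r ∨ s)) is true at 1.
      At 2: □(q ∨ (□r ∨ s)) requires q ∨ (□r ∨ s) at every successor {2, 5}.
        At 2: q ∨ (□r ∨ s) is true.
        At 5: q ∨ (□r ∨ s) is true.
      So □(q ∨ (□r ∨ s)) is true at 2.
      At 3: □(q ∨ (□r ∨ s)) requires q ∨ (□r ∨ s) at every successor {5}.
        At 5: q ∨ (□r ∨ s) is true.
      So □(q ∨ (□r ∨ s)) is true at 3.
  So □□(q ∨ (□r ∨ s)) is true at 1.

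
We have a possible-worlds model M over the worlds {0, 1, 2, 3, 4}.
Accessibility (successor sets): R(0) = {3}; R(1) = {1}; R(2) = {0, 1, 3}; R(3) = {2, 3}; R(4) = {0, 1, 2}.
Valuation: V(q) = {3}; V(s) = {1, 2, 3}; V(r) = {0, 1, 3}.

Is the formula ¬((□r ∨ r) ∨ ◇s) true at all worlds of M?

No

Let φ = ¬((□r ∨ r) ∨ ◇s). Evaluate φ at each world:
  0 (successors {3}): φ is false.
  1 (successors {1}): φ is false.
  2 (successors {0, 1, 3}): φ is false.
  3 (successors {2, 3}): φ is false.
  4 (successors {0, 1, 2}): φ is false.
Detail at 0 (counterexample):
  At 0: (□r ∨ r) ∨ ◇s is true, so ¬((□r ∨ r) ∨ ◇s) is false.
    At 0: □r ∨ r is true, ◇s is true, so (□r ∨ r) ∨ ◇s is true.
      At 0: □r is true, r is true, so □r ∨ r is true.
      At 0: ◇s requires s at some successor in {3}.
        s holds at 3, so ◇s is true at 0.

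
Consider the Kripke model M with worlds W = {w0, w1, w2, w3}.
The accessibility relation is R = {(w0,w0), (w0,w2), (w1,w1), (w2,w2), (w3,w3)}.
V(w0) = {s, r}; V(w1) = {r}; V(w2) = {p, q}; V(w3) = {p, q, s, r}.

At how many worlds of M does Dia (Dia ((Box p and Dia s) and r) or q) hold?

3

Let φ = Dia (Dia ((Box p and Dia s) and r) or q). Evaluate φ at each world:
  w0 (successors {w0, w2}): φ is true.
  w1 (successors {w1}): φ is false.
  w2 (successors {w2}): φ is true.
  w3 (successors {w3}): φ is true.
For instance, at w1:
  At w1: Dia (Dia ((Box p and Dia s) and r) or q) requires Dia ((Box p and Dia s) and r) or q at some successor in {w1}.
    At w1: Dia ((Box p and Dia s) and r) or q is false.
  So Dia (Dia ((Box p and Dia s) and r) or q) is false at w1.
Satisfying worlds: {w0, w2, w3}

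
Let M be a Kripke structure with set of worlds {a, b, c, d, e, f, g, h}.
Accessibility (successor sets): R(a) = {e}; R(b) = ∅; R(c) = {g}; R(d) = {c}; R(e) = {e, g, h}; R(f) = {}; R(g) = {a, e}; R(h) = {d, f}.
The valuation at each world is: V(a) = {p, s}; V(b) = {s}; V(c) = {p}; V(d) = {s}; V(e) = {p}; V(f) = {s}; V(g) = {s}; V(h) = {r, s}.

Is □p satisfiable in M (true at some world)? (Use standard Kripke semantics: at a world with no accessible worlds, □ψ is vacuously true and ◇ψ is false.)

Yes

Let φ = □p. Evaluate φ at each world:
  a (successors {e}): φ is true.
  b (successors ∅): φ is true.
  c (successors {g}): φ is false.
  d (successors {c}): φ is true.
  e (successors {e, g, h}): φ is false.
  f (successors ∅): φ is true.
  g (successors {a, e}): φ is true.
  h (successors {d, f}): φ is false.
Detail at a (witness):
  At a: □p requires p at every successor {e}.
    At e: p is true.
  So □p is true at a.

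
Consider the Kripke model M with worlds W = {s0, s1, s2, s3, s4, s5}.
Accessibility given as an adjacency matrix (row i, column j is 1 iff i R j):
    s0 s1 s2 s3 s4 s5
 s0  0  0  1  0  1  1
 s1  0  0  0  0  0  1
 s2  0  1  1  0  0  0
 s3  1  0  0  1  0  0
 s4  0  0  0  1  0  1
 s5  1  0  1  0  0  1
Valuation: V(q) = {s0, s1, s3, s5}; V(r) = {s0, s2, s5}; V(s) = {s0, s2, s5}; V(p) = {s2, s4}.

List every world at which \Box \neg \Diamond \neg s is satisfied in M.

s1

Recall that \Box ψ holds at a world iff ψ holds at every accessible world, and \Diamond ψ holds iff ψ holds at some accessible world.
Let φ = \Box \neg \Diamond \neg s. Evaluate φ at each world:
  s0 (successors {s2, s4, s5}): φ is false.
  s1 (successors {s5}): φ is true.
  s2 (successors {s1, s2}): φ is false.
  s3 (successors {s0, s3}): φ is false.
  s4 (successors {s3, s5}): φ is false.
  s5 (successors {s0, s2, s5}): φ is false.
For instance, at s3:
  At s3: \Box \neg \Diamond \neg s requires \neg \Diamond \neg s at every successor {s0, s3}.
    \neg \Diamond \neg s fails at s0, so \Box \neg \Diamond \neg s is false at s3.
      At s0: \Diamond \neg s is true, so \neg \Diamond \neg s is false.
Satisfying worlds: {s1}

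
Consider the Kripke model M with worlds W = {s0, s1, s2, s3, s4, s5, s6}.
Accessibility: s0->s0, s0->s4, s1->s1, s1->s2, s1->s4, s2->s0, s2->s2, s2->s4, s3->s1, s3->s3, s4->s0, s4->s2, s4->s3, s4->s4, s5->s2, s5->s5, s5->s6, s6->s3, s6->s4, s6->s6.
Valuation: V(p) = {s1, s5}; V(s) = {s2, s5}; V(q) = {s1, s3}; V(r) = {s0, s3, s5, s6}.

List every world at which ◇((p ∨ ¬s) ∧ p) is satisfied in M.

Let φ = ◇((p ∨ ¬s) ∧ p). Evaluate φ at each world:
  s0 (successors {s0, s4}): φ is false.
  s1 (successors {s1, s2, s4}): φ is true.
  s2 (successors {s0, s2, s4}): φ is false.
  s3 (successors {s1, s3}): φ is true.
  s4 (successors {s0, s2, s3, s4}): φ is false.
  s5 (successors {s2, s5, s6}): φ is true.
  s6 (successors {s3, s4, s6}): φ is false.
For instance, at s2:
  At s2: ◇((p ∨ ¬s) ∧ p) requires (p ∨ ¬s) ∧ p at some successor in {s0, s2, s4}.
    At s0: (p ∨ ¬s) ∧ p is false.
    At s2: (p ∨ ¬s) ∧ p is false.
    At s4: (p ∨ ¬s) ∧ p is false.
  So ◇((p ∨ ¬s) ∧ p) is false at s2.
Satisfying worlds: {s1, s3, s5}

s1, s3, s5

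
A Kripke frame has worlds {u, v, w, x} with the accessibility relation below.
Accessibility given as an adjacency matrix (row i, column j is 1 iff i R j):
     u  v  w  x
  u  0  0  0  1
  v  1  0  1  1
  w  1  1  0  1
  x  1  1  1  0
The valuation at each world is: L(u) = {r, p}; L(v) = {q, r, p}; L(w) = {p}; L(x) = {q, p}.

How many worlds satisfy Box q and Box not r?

Let φ = Box q and Box not r. Evaluate φ at each world:
  u (successors {x}): φ is true.
  v (successors {u, w, x}): φ is false.
  w (successors {u, v, x}): φ is false.
  x (successors {u, v, w}): φ is false.
For instance, at x:
  At x: Box q is false, Box not r is false, so Box q and Box not r is false.
    At x: Box q requires q at every successor {u, v, w}.
      q fails at u, so Box q is false at x.
    At x: Box not r requires not r at every successor {u, v, w}.
      not r fails at u, so Box not r is false at x.
Satisfying worlds: {u}

1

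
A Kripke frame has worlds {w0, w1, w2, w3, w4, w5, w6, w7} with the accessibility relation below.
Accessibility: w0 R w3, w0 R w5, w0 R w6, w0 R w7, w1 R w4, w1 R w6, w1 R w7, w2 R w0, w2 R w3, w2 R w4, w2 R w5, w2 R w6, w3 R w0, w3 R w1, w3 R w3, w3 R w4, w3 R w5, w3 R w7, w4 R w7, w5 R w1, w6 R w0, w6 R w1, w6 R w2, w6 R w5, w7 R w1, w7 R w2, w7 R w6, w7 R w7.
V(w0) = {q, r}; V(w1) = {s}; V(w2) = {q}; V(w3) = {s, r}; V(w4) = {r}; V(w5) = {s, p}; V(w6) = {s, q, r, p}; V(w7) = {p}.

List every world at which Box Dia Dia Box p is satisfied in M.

w0, w4

Recall that Box ψ holds at a world iff ψ holds at every accessible world, and Dia ψ holds iff ψ holds at some accessible world.
Let φ = Box Dia Dia Box p. Evaluate φ at each world:
  w0 (successors {w3, w5, w6, w7}): φ is true.
  w1 (successors {w4, w6, w7}): φ is false.
  w2 (successors {w0, w3, w4, w5, w6}): φ is false.
  w3 (successors {w0, w1, w3, w4, w5, w7}): φ is false.
  w4 (successors {w7}): φ is true.
  w5 (successors {w1}): φ is false.
  w6 (successors {w0, w1, w2, w5}): φ is false.
  w7 (successors {w1, w2, w6, w7}): φ is false.
For instance, at w2:
  At w2: Box Dia Dia Box p requires Dia Dia Box p at every successor {w0, w3, w4, w5, w6}.
    Dia Dia Box p fails at w4, so Box Dia Dia Box p is false at w2.
      At w4: Dia Dia Box p requires Dia Box p at some successor in {w7}.
        At w7: Dia Box p is false.
      So Dia Dia Box p is false at w4.
Satisfying worlds: {w0, w4}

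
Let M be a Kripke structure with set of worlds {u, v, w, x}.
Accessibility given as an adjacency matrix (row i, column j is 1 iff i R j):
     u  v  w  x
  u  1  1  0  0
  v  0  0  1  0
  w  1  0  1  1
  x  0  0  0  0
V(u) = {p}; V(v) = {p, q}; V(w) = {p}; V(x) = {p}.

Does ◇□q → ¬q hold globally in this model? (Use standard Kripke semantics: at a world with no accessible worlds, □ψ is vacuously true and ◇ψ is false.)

Yes

Let φ = ◇□q → ¬q. Evaluate φ at each world:
  u (successors {u, v}): φ is true.
  v (successors {w}): φ is true.
  w (successors {u, w, x}): φ is true.
  x (successors ∅): φ is true.
For instance, at u:
  At u: ◇□q is false, ¬q is true, so ◇□q → ¬q is true.
    At u: ◇□q requires □q at some successor in {u, v}.
      At u: □q is false.
      At v: □q is false.
    So ◇□q is false at u.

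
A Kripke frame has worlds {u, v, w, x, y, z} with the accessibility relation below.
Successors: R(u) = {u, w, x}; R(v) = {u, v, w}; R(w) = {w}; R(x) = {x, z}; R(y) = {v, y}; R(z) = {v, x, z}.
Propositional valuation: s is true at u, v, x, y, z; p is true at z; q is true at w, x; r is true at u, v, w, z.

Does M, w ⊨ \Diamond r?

Yes

Recall that \Diamond ψ holds at a world iff ψ holds at some accessible world.
At w: \Diamond r requires r at some successor in {w}.
  r holds at w, so \Diamond r is true at w.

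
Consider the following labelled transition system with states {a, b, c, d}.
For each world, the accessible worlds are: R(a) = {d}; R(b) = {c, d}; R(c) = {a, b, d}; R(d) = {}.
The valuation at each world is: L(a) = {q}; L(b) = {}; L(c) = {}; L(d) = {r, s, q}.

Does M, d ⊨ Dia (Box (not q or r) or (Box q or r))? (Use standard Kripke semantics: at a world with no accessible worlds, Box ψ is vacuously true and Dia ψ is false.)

No

At d: no accessible worlds, so Dia (Box (not q or r) or (Box q or r)) is false.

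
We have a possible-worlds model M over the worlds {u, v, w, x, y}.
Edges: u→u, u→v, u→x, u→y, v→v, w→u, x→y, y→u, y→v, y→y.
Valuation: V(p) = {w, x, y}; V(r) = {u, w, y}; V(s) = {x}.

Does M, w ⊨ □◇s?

Yes

At w: □◇s requires ◇s at every successor {u}.
    At u: ◇s requires s at some successor in {u, v, x, y}.
      s holds at x, so ◇s is true at u.
So □◇s is true at w.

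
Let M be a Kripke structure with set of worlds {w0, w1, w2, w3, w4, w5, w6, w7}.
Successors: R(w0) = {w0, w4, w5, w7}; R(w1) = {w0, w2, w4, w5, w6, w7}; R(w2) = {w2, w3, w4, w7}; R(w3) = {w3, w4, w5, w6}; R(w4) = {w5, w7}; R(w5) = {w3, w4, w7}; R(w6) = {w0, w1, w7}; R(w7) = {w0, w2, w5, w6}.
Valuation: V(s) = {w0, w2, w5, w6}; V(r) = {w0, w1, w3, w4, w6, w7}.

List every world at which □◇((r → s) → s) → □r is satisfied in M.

Let φ = □◇((r → s) → s) → □r. Evaluate φ at each world:
  w0 (successors {w0, w4, w5, w7}): φ is false.
  w1 (successors {w0, w2, w4, w5, w6, w7}): φ is false.
  w2 (successors {w2, w3, w4, w7}): φ is false.
  w3 (successors {w3, w4, w5, w6}): φ is false.
  w4 (successors {w5, w7}): φ is false.
  w5 (successors {w3, w4, w7}): φ is true.
  w6 (successors {w0, w1, w7}): φ is true.
  w7 (successors {w0, w2, w5, w6}): φ is false.
For instance, at w0:
  At w0: □◇((r → s) → s) is true, □r is false, so □◇((r → s) → s) → □r is false.
    At w0: □◇((r → s) → s) requires ◇((r → s) → s) at every successor {w0, w4, w5, w7}.
      At w0: ◇((r → s) → s) is true.
      At w4: ◇((r → s) → s) is true.
      At w5: ◇((r → s) → s) is true.
      At w7: ◇((r → s) → s) is true.
    So □◇((r → s) → s) is true at w0.
    At w0: □r requires r at every successor {w0, w4, w5, w7}.
      r fails at w5, so □r is false at w0.
Satisfying worlds: {w5, w6}

w5, w6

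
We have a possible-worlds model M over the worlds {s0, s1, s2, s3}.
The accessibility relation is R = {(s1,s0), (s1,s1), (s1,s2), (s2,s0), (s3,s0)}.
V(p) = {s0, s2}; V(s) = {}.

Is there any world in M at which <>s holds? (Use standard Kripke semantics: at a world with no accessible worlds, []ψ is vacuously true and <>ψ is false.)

Let φ = <>s. Evaluate φ at each world:
  s0 (successors ∅): φ is false.
  s1 (successors {s0, s1, s2}): φ is false.
  s2 (successors {s0}): φ is false.
  s3 (successors {s0}): φ is false.
For instance, at s2:
  At s2: <>s requires s at some successor in {s0}.
    At s0: s is false.
  So <>s is false at s2.

No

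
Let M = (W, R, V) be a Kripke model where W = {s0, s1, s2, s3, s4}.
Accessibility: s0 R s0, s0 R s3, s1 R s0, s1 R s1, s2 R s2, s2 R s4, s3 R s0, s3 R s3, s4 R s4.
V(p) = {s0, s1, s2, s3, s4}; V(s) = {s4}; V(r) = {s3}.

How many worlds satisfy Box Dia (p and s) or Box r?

2

Recall that Box ψ holds at a world iff ψ holds at every accessible world, and Dia ψ holds iff ψ holds at some accessible world.
Let φ = Box Dia (p and s) or Box r. Evaluate φ at each world:
  s0 (successors {s0, s3}): φ is false.
  s1 (successors {s0, s1}): φ is false.
  s2 (successors {s2, s4}): φ is true.
  s3 (successors {s0, s3}): φ is false.
  s4 (successors {s4}): φ is true.
For instance, at s2:
  At s2: Box Dia (p and s) is true, Box r is false, so Box Dia (p and s) or Box r is true.
    At s2: Box Dia (p and s) requires Dia (p and s) at every successor {s2, s4}.
      At s2: Dia (p and s) is true.
      At s4: Dia (p and s) is true.
    So Box Dia (p and s) is true at s2.
    At s2: Box r requires r at every successor {s2, s4}.
      r fails at s2, so Box r is false at s2.
Satisfying worlds: {s2, s4}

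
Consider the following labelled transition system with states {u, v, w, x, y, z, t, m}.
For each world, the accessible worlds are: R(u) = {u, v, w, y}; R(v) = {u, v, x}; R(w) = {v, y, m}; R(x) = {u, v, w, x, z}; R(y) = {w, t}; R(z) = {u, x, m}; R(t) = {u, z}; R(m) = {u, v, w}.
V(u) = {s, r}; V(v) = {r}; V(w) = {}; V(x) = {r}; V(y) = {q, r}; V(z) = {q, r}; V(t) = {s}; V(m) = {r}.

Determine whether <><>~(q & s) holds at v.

At v: <><>~(q & s) requires <>~(q & s) at some successor in {u, v, x}.
  <>~(q & s) holds at u, so <><>~(q & s) is true at v.
    At u: <>~(q & s) requires ~(q & s) at some successor in {u, v, w, y}.
      ~(q & s) holds at u, so <>~(q & s) is true at u.

Yes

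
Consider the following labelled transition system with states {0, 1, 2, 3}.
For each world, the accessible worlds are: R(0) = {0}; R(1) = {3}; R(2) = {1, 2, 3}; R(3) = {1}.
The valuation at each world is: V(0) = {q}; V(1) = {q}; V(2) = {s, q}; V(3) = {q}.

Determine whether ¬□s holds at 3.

At 3: □s is false, so ¬□s is true.
  At 3: □s requires s at every successor {1}.
    s fails at 1, so □s is false at 3.

Yes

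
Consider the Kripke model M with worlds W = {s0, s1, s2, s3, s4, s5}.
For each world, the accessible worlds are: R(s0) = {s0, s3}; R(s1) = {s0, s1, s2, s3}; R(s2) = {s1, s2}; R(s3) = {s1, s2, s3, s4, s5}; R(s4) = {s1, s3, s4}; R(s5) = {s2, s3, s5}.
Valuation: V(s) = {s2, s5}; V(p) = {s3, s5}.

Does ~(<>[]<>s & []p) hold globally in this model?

Let φ = ~(<>[]<>s & []p). Evaluate φ at each world:
  s0 (successors {s0, s3}): φ is true.
  s1 (successors {s0, s1, s2, s3}): φ is true.
  s2 (successors {s1, s2}): φ is true.
  s3 (successors {s1, s2, s3, s4, s5}): φ is true.
  s4 (successors {s1, s3, s4}): φ is true.
  s5 (successors {s2, s3, s5}): φ is true.
For instance, at s2:
  At s2: <>[]<>s & []p is false, so ~(<>[]<>s & []p) is true.
    At s2: <>[]<>s is true, []p is false, so <>[]<>s & []p is false.
      At s2: <>[]<>s requires []<>s at some successor in {s1, s2}.
        []<>s holds at s2, so <>[]<>s is true at s2.
      At s2: []p requires p at every successor {s1, s2}.
        p fails at s1, so []p is false at s2.

Yes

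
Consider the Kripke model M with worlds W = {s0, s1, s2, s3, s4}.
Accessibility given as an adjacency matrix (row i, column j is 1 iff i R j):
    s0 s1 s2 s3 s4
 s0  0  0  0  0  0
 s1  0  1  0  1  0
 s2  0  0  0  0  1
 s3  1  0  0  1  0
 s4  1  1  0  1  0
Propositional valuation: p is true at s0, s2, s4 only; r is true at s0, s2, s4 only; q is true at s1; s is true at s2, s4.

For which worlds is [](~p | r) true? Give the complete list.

s0, s1, s2, s3, s4

Let φ = [](~p | r). Evaluate φ at each world:
  s0 (successors ∅): φ is true.
  s1 (successors {s1, s3}): φ is true.
  s2 (successors {s4}): φ is true.
  s3 (successors {s0, s3}): φ is true.
  s4 (successors {s0, s1, s3}): φ is true.
For instance, at s1:
  At s1: [](~p | r) requires ~p | r at every successor {s1, s3}.
    At s1: ~p | r is true.
    At s3: ~p | r is true.
  So [](~p | r) is true at s1.
Satisfying worlds: {s0, s1, s2, s3, s4}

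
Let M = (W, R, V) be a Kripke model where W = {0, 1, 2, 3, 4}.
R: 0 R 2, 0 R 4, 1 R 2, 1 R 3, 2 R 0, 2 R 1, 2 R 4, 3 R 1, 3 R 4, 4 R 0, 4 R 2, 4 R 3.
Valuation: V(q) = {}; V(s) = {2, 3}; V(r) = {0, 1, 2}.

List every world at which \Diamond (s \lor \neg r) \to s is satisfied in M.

2, 3

Let φ = \Diamond (s \lor \neg r) \to s. Evaluate φ at each world:
  0 (successors {2, 4}): φ is false.
  1 (successors {2, 3}): φ is false.
  2 (successors {0, 1, 4}): φ is true.
  3 (successors {1, 4}): φ is true.
  4 (successors {0, 2, 3}): φ is false.
For instance, at 0:
  At 0: \Diamond (s \lor \neg r) is true, s is false, so \Diamond (s \lor \neg r) \to s is false.
    At 0: \Diamond (s \lor \neg r) requires s \lor \neg r at some successor in {2, 4}.
      s \lor \neg r holds at 2, so \Diamond (s \lor \neg r) is true at 0.
Satisfying worlds: {2, 3}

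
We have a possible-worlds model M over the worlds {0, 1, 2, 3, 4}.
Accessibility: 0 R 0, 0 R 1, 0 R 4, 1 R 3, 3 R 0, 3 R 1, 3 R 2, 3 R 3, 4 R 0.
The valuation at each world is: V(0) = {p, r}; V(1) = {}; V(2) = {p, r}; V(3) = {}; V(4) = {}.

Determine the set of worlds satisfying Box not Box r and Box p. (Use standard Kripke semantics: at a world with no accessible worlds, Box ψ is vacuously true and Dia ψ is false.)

2, 4

Let φ = Box not Box r and Box p. Evaluate φ at each world:
  0 (successors {0, 1, 4}): φ is false.
  1 (successors {3}): φ is false.
  2 (successors ∅): φ is true.
  3 (successors {0, 1, 2, 3}): φ is false.
  4 (successors {0}): φ is true.
For instance, at 1:
  At 1: Box not Box r is true, Box p is false, so Box not Box r and Box p is false.
    At 1: Box not Box r requires not Box r at every successor {3}.
      At 3: not Box r is true.
    So Box not Box r is true at 1.
    At 1: Box p requires p at every successor {3}.
      p fails at 3, so Box p is false at 1.
Satisfying worlds: {2, 4}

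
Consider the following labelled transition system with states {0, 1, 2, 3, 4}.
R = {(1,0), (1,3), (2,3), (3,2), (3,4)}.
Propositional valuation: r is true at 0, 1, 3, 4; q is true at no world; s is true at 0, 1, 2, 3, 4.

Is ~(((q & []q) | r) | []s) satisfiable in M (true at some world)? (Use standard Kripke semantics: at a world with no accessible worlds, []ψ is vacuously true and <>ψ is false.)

Let φ = ~(((q & []q) | r) | []s). Evaluate φ at each world:
  0 (successors ∅): φ is false.
  1 (successors {0, 3}): φ is false.
  2 (successors {3}): φ is false.
  3 (successors {2, 4}): φ is false.
  4 (successors ∅): φ is false.
For instance, at 1:
  At 1: ((q & []q) | r) | []s is true, so ~(((q & []q) | r) | []s) is false.
    At 1: (q & []q) | r is true, []s is true, so ((q & []q) | r) | []s is true.
      At 1: q & []q is false, r is true, so (q & []q) | r is true.
      At 1: []s requires s at every successor {0, 3}.
        At 0: s is true.
        At 3: s is true.
      So []s is true at 1.

No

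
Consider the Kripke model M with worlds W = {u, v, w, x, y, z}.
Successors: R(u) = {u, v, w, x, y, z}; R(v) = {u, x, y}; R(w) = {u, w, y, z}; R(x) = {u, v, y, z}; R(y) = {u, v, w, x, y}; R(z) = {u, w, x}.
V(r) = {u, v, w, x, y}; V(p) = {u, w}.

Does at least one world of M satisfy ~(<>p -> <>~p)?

No

Let φ = ~(<>p -> <>~p). Evaluate φ at each world:
  u (successors {u, v, w, x, y, z}): φ is false.
  v (successors {u, x, y}): φ is false.
  w (successors {u, w, y, z}): φ is false.
  x (successors {u, v, y, z}): φ is false.
  y (successors {u, v, w, x, y}): φ is false.
  z (successors {u, w, x}): φ is false.
For instance, at w:
  At w: <>p -> <>~p is true, so ~(<>p -> <>~p) is false.
    At w: <>p is true, <>~p is true, so <>p -> <>~p is true.
      At w: <>p requires p at some successor in {u, w, y, z}.
        p holds at u, so <>p is true at w.
      At w: <>~p requires ~p at some successor in {u, w, y, z}.
        ~p holds at y, so <>~p is true at w.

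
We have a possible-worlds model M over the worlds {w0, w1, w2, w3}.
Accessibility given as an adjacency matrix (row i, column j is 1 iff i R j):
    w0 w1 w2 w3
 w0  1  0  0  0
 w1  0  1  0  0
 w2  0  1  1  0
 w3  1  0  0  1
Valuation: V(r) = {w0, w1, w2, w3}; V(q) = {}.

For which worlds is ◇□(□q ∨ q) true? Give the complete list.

Recall that □ψ holds at a world iff ψ holds at every accessible world, and ◇ψ holds iff ψ holds at some accessible world.
Let φ = ◇□(□q ∨ q). Evaluate φ at each world:
  w0 (successors {w0}): φ is false.
  w1 (successors {w1}): φ is false.
  w2 (successors {w1, w2}): φ is false.
  w3 (successors {w0, w3}): φ is false.
For instance, at w2:
  At w2: ◇□(□q ∨ q) requires □(□q ∨ q) at some successor in {w1, w2}.
    At w1: □(□q ∨ q) is false.
    At w2: □(□q ∨ q) is false.
  So ◇□(□q ∨ q) is false at w2.
Satisfying worlds: none.

none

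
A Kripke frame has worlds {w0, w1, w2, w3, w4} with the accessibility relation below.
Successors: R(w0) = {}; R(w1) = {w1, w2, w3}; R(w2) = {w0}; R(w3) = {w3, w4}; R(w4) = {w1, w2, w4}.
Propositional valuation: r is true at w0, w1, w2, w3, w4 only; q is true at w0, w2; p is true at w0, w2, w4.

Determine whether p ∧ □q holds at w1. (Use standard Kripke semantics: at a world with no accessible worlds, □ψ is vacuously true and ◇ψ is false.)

No

At w1: p is false, □q is false, so p ∧ □q is false.
  At w1: □q requires q at every successor {w1, w2, w3}.
    q fails at w1, so □q is false at w1.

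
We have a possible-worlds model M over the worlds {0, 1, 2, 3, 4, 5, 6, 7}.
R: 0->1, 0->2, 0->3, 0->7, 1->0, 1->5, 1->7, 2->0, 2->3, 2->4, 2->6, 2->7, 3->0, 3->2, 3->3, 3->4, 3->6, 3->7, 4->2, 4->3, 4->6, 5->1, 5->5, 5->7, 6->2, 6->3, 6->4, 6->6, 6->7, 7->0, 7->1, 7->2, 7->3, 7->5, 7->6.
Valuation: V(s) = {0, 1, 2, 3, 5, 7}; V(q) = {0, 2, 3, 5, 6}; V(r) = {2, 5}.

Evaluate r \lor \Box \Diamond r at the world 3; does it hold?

No

At 3: r is false, \Box \Diamond r is false, so r \lor \Box \Diamond r is false.
  At 3: \Box \Diamond r requires \Diamond r at every successor {0, 2, 3, 4, 6, 7}.
    \Diamond r fails at 2, so \Box \Diamond r is false at 3.
      At 2: \Diamond r requires r at some successor in {0, 3, 4, 6, 7}.
        At 0: r is false.
        At 3: r is false.
        At 4: r is false.
        At 6: r is false.
        At 7: r is false.
      So \Diamond r is false at 2.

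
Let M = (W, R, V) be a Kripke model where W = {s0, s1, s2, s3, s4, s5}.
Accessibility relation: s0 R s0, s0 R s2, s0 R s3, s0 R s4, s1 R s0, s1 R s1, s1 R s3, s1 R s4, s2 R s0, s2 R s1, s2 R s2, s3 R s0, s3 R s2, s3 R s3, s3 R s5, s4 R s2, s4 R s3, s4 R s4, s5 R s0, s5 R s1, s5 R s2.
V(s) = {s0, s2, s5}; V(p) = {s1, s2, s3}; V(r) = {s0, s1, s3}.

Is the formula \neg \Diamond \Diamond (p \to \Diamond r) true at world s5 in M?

No

At s5: \Diamond \Diamond (p \to \Diamond r) is true, so \neg \Diamond \Diamond (p \to \Diamond r) is false.
  At s5: \Diamond \Diamond (p \to \Diamond r) requires \Diamond (p \to \Diamond r) at some successor in {s0, s1, s2}.
    \Diamond (p \to \Diamond r) holds at s0, so \Diamond \Diamond (p \to \Diamond r) is true at s5.
      At s0: \Diamond (p \to \Diamond r) requires p \to \Diamond r at some successor in {s0, s2, s3, s4}.
        p \to \Diamond r holds at s0, so \Diamond (p \to \Diamond r) is true at s0.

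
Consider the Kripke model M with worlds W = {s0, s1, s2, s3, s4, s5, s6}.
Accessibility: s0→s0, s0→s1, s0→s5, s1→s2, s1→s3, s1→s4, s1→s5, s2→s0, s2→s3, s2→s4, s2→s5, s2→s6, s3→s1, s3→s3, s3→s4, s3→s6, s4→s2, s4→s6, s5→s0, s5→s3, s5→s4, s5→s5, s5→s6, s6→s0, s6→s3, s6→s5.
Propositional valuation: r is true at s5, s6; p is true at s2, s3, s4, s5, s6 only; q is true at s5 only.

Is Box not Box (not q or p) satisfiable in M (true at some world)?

No

Let φ = Box not Box (not q or p). Evaluate φ at each world:
  s0 (successors {s0, s1, s5}): φ is false.
  s1 (successors {s2, s3, s4, s5}): φ is false.
  s2 (successors {s0, s3, s4, s5, s6}): φ is false.
  s3 (successors {s1, s3, s4, s6}): φ is false.
  s4 (successors {s2, s6}): φ is false.
  s5 (successors {s0, s3, s4, s5, s6}): φ is false.
  s6 (successors {s0, s3, s5}): φ is false.
For instance, at s2:
  At s2: Box not Box (not q or p) requires not Box (not q or p) at every successor {s0, s3, s4, s5, s6}.
    not Box (not q or p) fails at s0, so Box not Box (not q or p) is false at s2.
      At s0: Box (not q or p) is true, so not Box (not q or p) is false.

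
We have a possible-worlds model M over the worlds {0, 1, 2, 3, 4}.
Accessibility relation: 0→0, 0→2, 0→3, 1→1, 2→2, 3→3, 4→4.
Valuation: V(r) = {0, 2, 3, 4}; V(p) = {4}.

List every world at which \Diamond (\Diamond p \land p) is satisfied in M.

Recall that \Diamond ψ holds at a world iff ψ holds at some accessible world.
Let φ = \Diamond (\Diamond p \land p). Evaluate φ at each world:
  0 (successors {0, 2, 3}): φ is false.
  1 (successors {1}): φ is false.
  2 (successors {2}): φ is false.
  3 (successors {3}): φ is false.
  4 (successors {4}): φ is true.
For instance, at 1:
  At 1: \Diamond (\Diamond p \land p) requires \Diamond p \land p at some successor in {1}.
    At 1: \Diamond p \land p is false.
  So \Diamond (\Diamond p \land p) is false at 1.
Satisfying worlds: {4}

4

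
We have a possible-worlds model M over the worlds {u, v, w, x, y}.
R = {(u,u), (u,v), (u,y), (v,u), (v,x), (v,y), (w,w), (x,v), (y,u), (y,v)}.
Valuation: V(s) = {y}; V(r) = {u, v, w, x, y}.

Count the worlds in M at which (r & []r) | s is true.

Let φ = (r & []r) | s. Evaluate φ at each world:
  u (successors {u, v, y}): φ is true.
  v (successors {u, x, y}): φ is true.
  w (successors {w}): φ is true.
  x (successors {v}): φ is true.
  y (successors {u, v}): φ is true.
For instance, at x:
  At x: r & []r is true, s is false, so (r & []r) | s is true.
    At x: r is true, []r is true, so r & []r is true.
      At x: []r requires r at every successor {v}.
        At v: r is true.
      So []r is true at x.
Satisfying worlds: {u, v, w, x, y}

5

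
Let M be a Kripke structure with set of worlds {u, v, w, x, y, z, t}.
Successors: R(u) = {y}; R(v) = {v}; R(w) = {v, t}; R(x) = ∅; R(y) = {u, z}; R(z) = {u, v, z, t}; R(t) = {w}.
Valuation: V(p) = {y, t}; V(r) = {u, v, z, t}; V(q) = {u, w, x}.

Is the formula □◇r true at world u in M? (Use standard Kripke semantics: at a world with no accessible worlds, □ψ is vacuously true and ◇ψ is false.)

At u: □◇r requires ◇r at every successor {y}.
    At y: ◇r requires r at some successor in {u, z}.
      r holds at u, so ◇r is true at y.
So □◇r is true at u.

Yes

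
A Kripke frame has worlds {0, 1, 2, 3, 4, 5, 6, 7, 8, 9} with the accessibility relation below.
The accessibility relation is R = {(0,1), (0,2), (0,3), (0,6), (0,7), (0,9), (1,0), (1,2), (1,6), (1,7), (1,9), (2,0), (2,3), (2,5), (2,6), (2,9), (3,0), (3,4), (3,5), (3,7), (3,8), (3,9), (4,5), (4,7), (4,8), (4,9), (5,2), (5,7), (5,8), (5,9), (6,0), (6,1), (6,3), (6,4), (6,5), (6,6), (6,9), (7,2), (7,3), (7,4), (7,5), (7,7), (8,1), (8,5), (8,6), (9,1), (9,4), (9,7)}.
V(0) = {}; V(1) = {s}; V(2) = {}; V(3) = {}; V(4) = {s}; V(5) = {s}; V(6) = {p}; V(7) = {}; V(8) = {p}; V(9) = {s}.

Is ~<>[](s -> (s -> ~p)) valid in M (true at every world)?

Recall that []ψ holds at a world iff ψ holds at every accessible world, and <>ψ holds iff ψ holds at some accessible world.
Let φ = ~<>[](s -> (s -> ~p)). Evaluate φ at each world:
  0 (successors {1, 2, 3, 6, 7, 9}): φ is false.
  1 (successors {0, 2, 6, 7, 9}): φ is false.
  2 (successors {0, 3, 5, 6, 9}): φ is false.
  3 (successors {0, 4, 5, 7, 8, 9}): φ is false.
  4 (successors {5, 7, 8, 9}): φ is false.
  5 (successors {2, 7, 8, 9}): φ is false.
  6 (successors {0, 1, 3, 4, 5, 6, 9}): φ is false.
  7 (successors {2, 3, 4, 5, 7}): φ is false.
  8 (successors {1, 5, 6}): φ is false.
  9 (successors {1, 4, 7}): φ is false.
Detail at 0 (counterexample):
  At 0: <>[](s -> (s -> ~p)) is true, so ~<>[](s -> (s -> ~p)) is false.
    At 0: <>[](s -> (s -> ~p)) requires [](s -> (s -> ~p)) at some successor in {1, 2, 3, 6, 7, 9}.
      [](s -> (s -> ~p)) holds at 1, so <>[](s -> (s -> ~p)) is true at 0.

No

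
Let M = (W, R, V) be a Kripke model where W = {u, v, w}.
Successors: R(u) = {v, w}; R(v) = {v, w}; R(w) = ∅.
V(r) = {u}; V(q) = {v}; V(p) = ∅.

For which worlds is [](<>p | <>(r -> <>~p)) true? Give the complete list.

w

Let φ = [](<>p | <>(r -> <>~p)). Evaluate φ at each world:
  u (successors {v, w}): φ is false.
  v (successors {v, w}): φ is false.
  w (successors ∅): φ is true.
For instance, at v:
  At v: [](<>p | <>(r -> <>~p)) requires <>p | <>(r -> <>~p) at every successor {v, w}.
    <>p | <>(r -> <>~p) fails at w, so [](<>p | <>(r -> <>~p)) is false at v.
      At w: <>p is false, <>(r -> <>~p) is false, so <>p | <>(r -> <>~p) is false.
Satisfying worlds: {w}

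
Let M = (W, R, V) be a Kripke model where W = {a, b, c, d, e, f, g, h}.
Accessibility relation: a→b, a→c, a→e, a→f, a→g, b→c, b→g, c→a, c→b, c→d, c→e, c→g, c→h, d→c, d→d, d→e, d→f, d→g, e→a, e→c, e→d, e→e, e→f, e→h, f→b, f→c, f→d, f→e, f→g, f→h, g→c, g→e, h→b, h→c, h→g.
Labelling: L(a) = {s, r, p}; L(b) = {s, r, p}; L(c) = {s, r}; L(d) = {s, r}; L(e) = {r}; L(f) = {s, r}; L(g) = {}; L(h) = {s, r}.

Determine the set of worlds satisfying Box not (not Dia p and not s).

e, g

Let φ = Box not (not Dia p and not s). Evaluate φ at each world:
  a (successors {b, c, e, f, g}): φ is false.
  b (successors {c, g}): φ is false.
  c (successors {a, b, d, e, g, h}): φ is false.
  d (successors {c, d, e, f, g}): φ is false.
  e (successors {a, c, d, e, f, h}): φ is true.
  f (successors {b, c, d, e, g, h}): φ is false.
  g (successors {c, e}): φ is true.
  h (successors {b, c, g}): φ is false.
For instance, at d:
  At d: Box not (not Dia p and not s) requires not (not Dia p and not s) at every successor {c, d, e, f, g}.
    not (not Dia p and not s) fails at g, so Box not (not Dia p and not s) is false at d.
      At g: not Dia p and not s is true, so not (not Dia p and not s) is false.
Satisfying worlds: {e, g}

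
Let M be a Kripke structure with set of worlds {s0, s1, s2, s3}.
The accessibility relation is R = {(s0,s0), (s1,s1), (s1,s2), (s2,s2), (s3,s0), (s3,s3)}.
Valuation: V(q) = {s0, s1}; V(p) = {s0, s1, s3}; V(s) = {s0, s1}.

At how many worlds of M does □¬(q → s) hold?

Let φ = □¬(q → s). Evaluate φ at each world:
  s0 (successors {s0}): φ is false.
  s1 (successors {s1, s2}): φ is false.
  s2 (successors {s2}): φ is false.
  s3 (successors {s0, s3}): φ is false.
For instance, at s3:
  At s3: □¬(q → s) requires ¬(q → s) at every successor {s0, s3}.
    ¬(q → s) fails at s0, so □¬(q → s) is false at s3.
Satisfying worlds: none.

0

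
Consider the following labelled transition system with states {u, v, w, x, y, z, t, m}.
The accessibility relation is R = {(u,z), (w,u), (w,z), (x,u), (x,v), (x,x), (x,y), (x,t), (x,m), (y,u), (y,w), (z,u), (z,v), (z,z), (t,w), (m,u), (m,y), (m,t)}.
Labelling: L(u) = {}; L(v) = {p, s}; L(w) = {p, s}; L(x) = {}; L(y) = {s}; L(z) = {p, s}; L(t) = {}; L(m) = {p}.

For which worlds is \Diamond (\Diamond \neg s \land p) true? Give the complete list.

Let φ = \Diamond (\Diamond \neg s \land p). Evaluate φ at each world:
  u (successors {z}): φ is true.
  v (successors ∅): φ is false.
  w (successors {u, z}): φ is true.
  x (successors {u, v, x, y, t, m}): φ is true.
  y (successors {u, w}): φ is true.
  z (successors {u, v, z}): φ is true.
  t (successors {w}): φ is true.
  m (successors {u, y, t}): φ is false.
For instance, at u:
  At u: \Diamond (\Diamond \neg s \land p) requires \Diamond \neg s \land p at some successor in {z}.
    \Diamond \neg s \land p holds at z, so \Diamond (\Diamond \neg s \land p) is true at u.
      At z: \Diamond \neg s is true, p is true, so \Diamond \neg s \land p is true.
Satisfying worlds: {u, w, x, y, z, t}

u, w, x, y, z, t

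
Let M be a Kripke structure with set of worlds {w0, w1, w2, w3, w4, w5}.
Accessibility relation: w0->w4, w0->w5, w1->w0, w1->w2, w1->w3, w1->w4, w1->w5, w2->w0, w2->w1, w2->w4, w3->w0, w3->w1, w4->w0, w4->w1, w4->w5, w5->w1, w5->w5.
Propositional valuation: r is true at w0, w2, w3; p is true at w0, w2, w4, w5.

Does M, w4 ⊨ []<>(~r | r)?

Yes

Recall that []ψ holds at a world iff ψ holds at every accessible world, and <>ψ holds iff ψ holds at some accessible world.
At w4: []<>(~r | r) requires <>(~r | r) at every successor {w0, w1, w5}.
    At w0: <>(~r | r) requires ~r | r at some successor in {w4, w5}.
      ~r | r holds at w4, so <>(~r | r) is true at w0.
    At w1: <>(~r | r) requires ~r | r at some successor in {w0, w2, w3, w4, w5}.
      ~r | r holds at w0, so <>(~r | r) is true at w1.
    At w5: <>(~r | r) requires ~r | r at some successor in {w1, w5}.
      ~r | r holds at w1, so <>(~r | r) is true at w5.
So []<>(~r | r) is true at w4.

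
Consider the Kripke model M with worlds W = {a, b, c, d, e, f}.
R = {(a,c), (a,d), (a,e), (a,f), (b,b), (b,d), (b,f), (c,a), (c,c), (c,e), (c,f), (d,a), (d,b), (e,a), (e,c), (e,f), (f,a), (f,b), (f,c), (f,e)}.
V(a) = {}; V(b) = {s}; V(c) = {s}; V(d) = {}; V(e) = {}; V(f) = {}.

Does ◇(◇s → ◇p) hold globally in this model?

Let φ = ◇(◇s → ◇p). Evaluate φ at each world:
  a (successors {c, d, e, f}): φ is false.
  b (successors {b, d, f}): φ is false.
  c (successors {a, c, e, f}): φ is false.
  d (successors {a, b}): φ is false.
  e (successors {a, c, f}): φ is false.
  f (successors {a, b, c, e}): φ is false.
Detail at a (counterexample):
  At a: ◇(◇s → ◇p) requires ◇s → ◇p at some successor in {c, d, e, f}.
    At c: ◇s → ◇p is false.
    At d: ◇s → ◇p is false.
    At e: ◇s → ◇p is false.
    At f: ◇s → ◇p is false.
  So ◇(◇s → ◇p) is false at a.

No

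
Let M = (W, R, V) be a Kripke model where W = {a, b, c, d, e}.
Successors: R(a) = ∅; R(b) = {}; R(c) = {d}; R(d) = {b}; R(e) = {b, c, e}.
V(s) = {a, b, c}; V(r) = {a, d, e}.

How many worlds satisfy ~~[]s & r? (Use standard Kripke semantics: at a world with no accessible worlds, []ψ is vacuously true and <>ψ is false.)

2

Let φ = ~~[]s & r. Evaluate φ at each world:
  a (successors ∅): φ is true.
  b (successors ∅): φ is false.
  c (successors {d}): φ is false.
  d (successors {b}): φ is true.
  e (successors {b, c, e}): φ is false.
For instance, at e:
  At e: ~~[]s is false, r is true, so ~~[]s & r is false.
    At e: ~[]s is true, so ~~[]s is false.
      At e: []s is false, so ~[]s is true.
Satisfying worlds: {a, d}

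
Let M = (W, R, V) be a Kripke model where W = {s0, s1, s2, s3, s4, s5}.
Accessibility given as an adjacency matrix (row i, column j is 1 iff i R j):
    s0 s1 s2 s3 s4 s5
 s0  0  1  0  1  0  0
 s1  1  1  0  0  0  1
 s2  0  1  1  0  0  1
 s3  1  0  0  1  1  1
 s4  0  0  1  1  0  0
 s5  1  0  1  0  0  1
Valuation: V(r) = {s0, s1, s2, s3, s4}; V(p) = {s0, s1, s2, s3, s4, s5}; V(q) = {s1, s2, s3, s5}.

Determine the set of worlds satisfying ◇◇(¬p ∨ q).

Let φ = ◇◇(¬p ∨ q). Evaluate φ at each world:
  s0 (successors {s1, s3}): φ is true.
  s1 (successors {s0, s1, s5}): φ is true.
  s2 (successors {s1, s2, s5}): φ is true.
  s3 (successors {s0, s3, s4, s5}): φ is true.
  s4 (successors {s2, s3}): φ is true.
  s5 (successors {s0, s2, s5}): φ is true.
For instance, at s4:
  At s4: ◇◇(¬p ∨ q) requires ◇(¬p ∨ q) at some successor in {s2, s3}.
    ◇(¬p ∨ q) holds at s2, so ◇◇(¬p ∨ q) is true at s4.
      At s2: ◇(¬p ∨ q) requires ¬p ∨ q at some successor in {s1, s2, s5}.
        ¬p ∨ q holds at s1, so ◇(¬p ∨ q) is true at s2.
Satisfying worlds: {s0, s1, s2, s3, s4, s5}

s0, s1, s2, s3, s4, s5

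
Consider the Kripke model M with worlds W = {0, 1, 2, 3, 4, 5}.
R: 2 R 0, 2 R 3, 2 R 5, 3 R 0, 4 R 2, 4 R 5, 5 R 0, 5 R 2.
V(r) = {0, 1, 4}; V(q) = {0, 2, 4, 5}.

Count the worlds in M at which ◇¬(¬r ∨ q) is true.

Let φ = ◇¬(¬r ∨ q). Evaluate φ at each world:
  0 (successors ∅): φ is false.
  1 (successors ∅): φ is false.
  2 (successors {0, 3, 5}): φ is false.
  3 (successors {0}): φ is false.
  4 (successors {2, 5}): φ is false.
  5 (successors {0, 2}): φ is false.
For instance, at 4:
  At 4: ◇¬(¬r ∨ q) requires ¬(¬r ∨ q) at some successor in {2, 5}.
    At 2: ¬(¬r ∨ q) is false.
    At 5: ¬(¬r ∨ q) is false.
  So ◇¬(¬r ∨ q) is false at 4.
Satisfying worlds: none.

0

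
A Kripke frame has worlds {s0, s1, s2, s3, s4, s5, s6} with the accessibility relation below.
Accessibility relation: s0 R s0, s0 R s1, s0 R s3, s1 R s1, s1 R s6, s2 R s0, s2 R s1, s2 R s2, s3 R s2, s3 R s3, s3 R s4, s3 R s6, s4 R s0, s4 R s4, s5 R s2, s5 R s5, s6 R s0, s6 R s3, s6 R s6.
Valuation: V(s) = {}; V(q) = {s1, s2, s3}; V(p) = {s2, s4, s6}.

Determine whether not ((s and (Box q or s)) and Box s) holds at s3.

Recall that Box ψ holds at a world iff ψ holds at every accessible world, and Dia ψ holds iff ψ holds at some accessible world.
At s3: (s and (Box q or s)) and Box s is false, so not ((s and (Box q or s)) and Box s) is true.
  At s3: s and (Box q or s) is false, Box s is false, so (s and (Box q or s)) and Box s is false.
    At s3: s is false, Box q or s is false, so s and (Box q or s) is false.
      At s3: Box q is false, s is false, so Box q or s is false.
    At s3: Box s requires s at every successor {s2, s3, s4, s6}.
      s fails at s2, so Box s is false at s3.

Yes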